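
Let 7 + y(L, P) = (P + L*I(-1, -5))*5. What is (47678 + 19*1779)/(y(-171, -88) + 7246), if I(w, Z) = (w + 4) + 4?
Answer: 81479/814 ≈ 100.10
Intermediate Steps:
I(w, Z) = 8 + w (I(w, Z) = (4 + w) + 4 = 8 + w)
y(L, P) = -7 + 5*P + 35*L (y(L, P) = -7 + (P + L*(8 - 1))*5 = -7 + (P + L*7)*5 = -7 + (P + 7*L)*5 = -7 + (5*P + 35*L) = -7 + 5*P + 35*L)
(47678 + 19*1779)/(y(-171, -88) + 7246) = (47678 + 19*1779)/((-7 + 5*(-88) + 35*(-171)) + 7246) = (47678 + 33801)/((-7 - 440 - 5985) + 7246) = 81479/(-6432 + 7246) = 81479/814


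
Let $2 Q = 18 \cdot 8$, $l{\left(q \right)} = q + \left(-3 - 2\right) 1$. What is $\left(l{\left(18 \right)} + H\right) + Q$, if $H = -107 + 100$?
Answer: $78$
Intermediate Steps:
$H = -7$
$l{\left(q \right)} = -5 + q$ ($l{\left(q \right)} = q - 5 = -5 + q$)
$Q = 72$ ($Q = \frac{18 \cdot 8}{2} = \frac{1}{2} \cdot 144 = 72$)
$\left(l{\left(18 \right)} + H\right) + Q = \left(\left(-5 + 18\right) - 7\right) + 72 = \left(13 - 7\right) + 72 = 6 + 72 = 78$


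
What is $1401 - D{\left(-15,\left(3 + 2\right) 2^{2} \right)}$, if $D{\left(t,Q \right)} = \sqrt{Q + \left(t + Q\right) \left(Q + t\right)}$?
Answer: $1401 - 3 \sqrt{5} \approx 1394.3$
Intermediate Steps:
$D{\left(t,Q \right)} = \sqrt{Q + \left(Q + t\right)^{2}}$ ($D{\left(t,Q \right)} = \sqrt{Q + \left(Q + t\right) \left(Q + t\right)} = \sqrt{Q + \left(Q + t\right)^{2}}$)
$1401 - D{\left(-15,\left(3 + 2\right) 2^{2} \right)} = 1401 - \sqrt{\left(3 + 2\right) 2^{2} + \left(\left(3 + 2\right) 2^{2} - 15\right)^{2}} = 1401 - \sqrt{5 \cdot 4 + \left(5 \cdot 4 - 15\right)^{2}} = 1401 - \sqrt{20 + \left(20 - 15\right)^{2}} = 1401 - \sqrt{20 + 5^{2}} = 1401 - \sqrt{20 + 25} = 1401 - \sqrt{45} = 1401 - 3 \sqrt{5}$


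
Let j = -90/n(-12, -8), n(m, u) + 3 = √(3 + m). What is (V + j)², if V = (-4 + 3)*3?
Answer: -81 + 360*I ≈ -81.0 + 360.0*I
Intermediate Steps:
n(m, u) = -3 + √(3 + m)
j = -5*(-3 - 3*I) (j = -90/(-3 + √(3 - 12)) = -90/(-3 + √(-9)) = -90*(-3 - 3*I)/18 = -5*(-3 - 3*I) ≈ 15.0 + 15.0*I)
V = -3 (V = -1*3 = -3)
(V + j)² = (-3 + (15 + 15*I))² = (12 + 15*I)²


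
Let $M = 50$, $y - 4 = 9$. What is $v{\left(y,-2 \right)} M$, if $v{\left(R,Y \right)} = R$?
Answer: $650$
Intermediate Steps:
$y = 13$ ($y = 4 + 9 = 13$)
$v{\left(y,-2 \right)} M = 13 \cdot 50 = 650$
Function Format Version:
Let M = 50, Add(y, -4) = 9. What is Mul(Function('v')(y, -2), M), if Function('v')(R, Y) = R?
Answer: 650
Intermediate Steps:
y = 13 (y = Add(4, 9) = 13)
Mul(Function('v')(y, -2), M) = Mul(13, 50) = 650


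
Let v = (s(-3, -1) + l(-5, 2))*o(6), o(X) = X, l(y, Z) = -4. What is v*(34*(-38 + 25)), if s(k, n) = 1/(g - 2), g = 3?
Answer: 7956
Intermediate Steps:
s(k, n) = 1 (s(k, n) = 1/(3 - 2) = 1/1 = 1)
v = -18 (v = (1 - 4)*6 = -3*6 = -18)
v*(34*(-38 + 25)) = -612*(-38 + 25) = -612*(-13) = -18*(-442) = 7956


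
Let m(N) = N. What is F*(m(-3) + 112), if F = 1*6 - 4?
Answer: 218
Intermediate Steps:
F = 2 (F = 6 - 4 = 2)
F*(m(-3) + 112) = 2*(-3 + 112) = 2*109 = 218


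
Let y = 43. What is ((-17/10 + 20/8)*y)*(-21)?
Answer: -3612/5 ≈ -722.40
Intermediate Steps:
((-17/10 + 20/8)*y)*(-21) = ((-17/10 + 20/8)*43)*(-21) = ((-17*⅒ + 20*(⅛))*43)*(-21) = ((-17/10 + 5/2)*43)*(-21) = ((⅘)*43)*(-21) = (172/5)*(-21) = -3612/5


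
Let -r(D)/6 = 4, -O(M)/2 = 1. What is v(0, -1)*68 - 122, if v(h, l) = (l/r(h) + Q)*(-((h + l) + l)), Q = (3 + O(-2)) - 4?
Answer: -1573/3 ≈ -524.33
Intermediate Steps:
O(M) = -2 (O(M) = -2*1 = -2)
r(D) = -24 (r(D) = -6*4 = -24)
Q = -3 (Q = (3 - 2) - 4 = 1 - 4 = -3)
v(h, l) = (-3 - l/24)*(-h - 2*l) (v(h, l) = (l/(-24) - 3)*(-((h + l) + l)) = (l*(-1/24) - 3)*(-(h + 2*l)) = (-l/24 - 3)*(-h - 2*l) = (-3 - l/24)*(-h - 2*l))
v(0, -1)*68 - 122 = (3*0 + 6*(-1) + (1/12)*(-1)² + (1/24)*0*(-1))*68 - 122 = (0 - 6 + (1/12)*1 + 0)*68 - 122 = (0 - 6 + 1/12 + 0)*68 - 122 = -71/12*68 - 122 = -1207/3 - 122 = -1573/3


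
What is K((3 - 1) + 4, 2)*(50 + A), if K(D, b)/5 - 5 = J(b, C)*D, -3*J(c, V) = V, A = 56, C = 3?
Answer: -530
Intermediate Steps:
J(c, V) = -V/3
K(D, b) = 25 - 5*D (K(D, b) = 25 + 5*((-⅓*3)*D) = 25 + 5*(-D) = 25 - 5*D)
K((3 - 1) + 4, 2)*(50 + A) = (25 - 5*((3 - 1) + 4))*(50 + 56) = (25 - 5*(2 + 4))*106 = (25 - 5*6)*106 = (25 - 30)*106 = -5*106 = -530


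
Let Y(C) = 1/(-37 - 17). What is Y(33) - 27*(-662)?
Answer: 965195/54 ≈ 17874.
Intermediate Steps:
Y(C) = -1/54 (Y(C) = 1/(-54) = -1/54)
Y(33) - 27*(-662) = -1/54 - 27*(-662) = -1/54 + 17874 = 965195/54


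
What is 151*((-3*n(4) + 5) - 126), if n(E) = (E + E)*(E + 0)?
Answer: -32767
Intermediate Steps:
n(E) = 2*E² (n(E) = (2*E)*E = 2*E²)
151*((-3*n(4) + 5) - 126) = 151*((-6*4² + 5) - 126) = 151*((-6*16 + 5) - 126) = 151*((-3*32 + 5) - 126) = 151*((-96 + 5) - 126) = 151*(-91 - 126) = 151*(-217) = -32767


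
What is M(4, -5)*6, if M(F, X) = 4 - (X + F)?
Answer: 30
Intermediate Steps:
M(F, X) = 4 - F - X (M(F, X) = 4 - (F + X) = 4 + (-F - X) = 4 - F - X)
M(4, -5)*6 = (4 - 1*4 - 1*(-5))*6 = (4 - 4 + 5)*6 = 5*6 = 30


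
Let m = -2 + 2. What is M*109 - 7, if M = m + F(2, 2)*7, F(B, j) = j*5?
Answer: 7623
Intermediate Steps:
F(B, j) = 5*j
m = 0
M = 70 (M = 0 + (5*2)*7 = 0 + 10*7 = 0 + 70 = 70)
M*109 - 7 = 70*109 - 7 = 7630 - 7 = 7623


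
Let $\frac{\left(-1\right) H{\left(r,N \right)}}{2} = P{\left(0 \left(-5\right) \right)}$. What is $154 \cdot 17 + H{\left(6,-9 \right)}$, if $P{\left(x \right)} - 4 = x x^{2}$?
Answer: $2610$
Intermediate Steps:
$P{\left(x \right)} = 4 + x^{3}$ ($P{\left(x \right)} = 4 + x x^{2} = 4 + x^{3}$)
$H{\left(r,N \right)} = -8$ ($H{\left(r,N \right)} = - 2 \left(4 + \left(0 \left(-5\right)\right)^{3}\right) = - 2 \left(4 + 0^{3}\right) = - 2 \left(4 + 0\right) = \left(-2\right) 4 = -8$)
$154 \cdot 17 + H{\left(6,-9 \right)} = 154 \cdot 17 - 8 = 2618 - 8 = 2610$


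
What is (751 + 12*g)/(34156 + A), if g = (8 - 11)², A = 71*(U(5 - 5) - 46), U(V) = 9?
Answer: 859/31529 ≈ 0.027245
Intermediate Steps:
A = -2627 (A = 71*(9 - 46) = 71*(-37) = -2627)
g = 9 (g = (-3)² = 9)
(751 + 12*g)/(34156 + A) = (751 + 12*9)/(34156 - 2627) = (751 + 108)/31529 = 859*(1/31529) = 859/31529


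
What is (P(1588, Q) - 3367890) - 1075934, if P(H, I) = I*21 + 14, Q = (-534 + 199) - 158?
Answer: -4454163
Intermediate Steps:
Q = -493 (Q = -335 - 158 = -493)
P(H, I) = 14 + 21*I (P(H, I) = 21*I + 14 = 14 + 21*I)
(P(1588, Q) - 3367890) - 1075934 = ((14 + 21*(-493)) - 3367890) - 1075934 = ((14 - 10353) - 3367890) - 1075934 = (-10339 - 3367890) - 1075934 = -3378229 - 1075934 = -4454163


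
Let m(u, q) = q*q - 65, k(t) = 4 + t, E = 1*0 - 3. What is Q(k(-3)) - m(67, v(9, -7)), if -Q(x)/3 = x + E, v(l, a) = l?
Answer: -10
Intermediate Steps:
E = -3 (E = 0 - 3 = -3)
m(u, q) = -65 + q**2 (m(u, q) = q**2 - 65 = -65 + q**2)
Q(x) = 9 - 3*x (Q(x) = -3*(x - 3) = -3*(-3 + x) = 9 - 3*x)
Q(k(-3)) - m(67, v(9, -7)) = (9 - 3*(4 - 3)) - (-65 + 9**2) = (9 - 3*1) - (-65 + 81) = (9 - 3) - 1*16 = 6 - 16 = -10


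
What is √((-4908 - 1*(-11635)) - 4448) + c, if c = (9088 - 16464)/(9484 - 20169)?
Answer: 7376/10685 + √2279 ≈ 48.429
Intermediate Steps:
c = 7376/10685 (c = -7376/(-10685) = -7376*(-1/10685) = 7376/10685 ≈ 0.69031)
√((-4908 - 1*(-11635)) - 4448) + c = √((-4908 - 1*(-11635)) - 4448) + 7376/10685 = √((-4908 + 11635) - 4448) + 7376/10685 = √(6727 - 4448) + 7376/10685 = √2279 + 7376/10685 = 7376/10685 + √2279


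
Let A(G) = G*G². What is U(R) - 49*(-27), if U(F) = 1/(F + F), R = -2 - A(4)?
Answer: 174635/132 ≈ 1323.0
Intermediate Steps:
A(G) = G³
R = -66 (R = -2 - 1*4³ = -2 - 1*64 = -2 - 64 = -66)
U(F) = 1/(2*F)
U(R) - 49*(-27) = (½)/(-66) - 49*(-27) = (½)*(-1/66) + 1323 = -1/132 + 1323 = 174635/132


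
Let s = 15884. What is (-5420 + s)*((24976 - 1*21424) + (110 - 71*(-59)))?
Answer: 82152864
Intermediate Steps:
(-5420 + s)*((24976 - 1*21424) + (110 - 71*(-59))) = (-5420 + 15884)*((24976 - 1*21424) + (110 - 71*(-59))) = 10464*((24976 - 21424) + (110 + 4189)) = 10464*(3552 + 4299) = 10464*7851 = 82152864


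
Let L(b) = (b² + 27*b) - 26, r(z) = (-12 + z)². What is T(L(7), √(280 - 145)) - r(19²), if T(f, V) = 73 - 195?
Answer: -121923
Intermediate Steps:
L(b) = -26 + b² + 27*b
T(f, V) = -122
T(L(7), √(280 - 145)) - r(19²) = -122 - (-12 + 19²)² = -122 - (-12 + 361)² = -122 - 1*349² = -122 - 1*121801 = -122 - 121801 = -121923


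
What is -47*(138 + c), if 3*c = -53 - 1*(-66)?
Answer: -20069/3 ≈ -6689.7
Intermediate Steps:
c = 13/3 (c = (-53 - 1*(-66))/3 = (-53 + 66)/3 = (⅓)*13 = 13/3 ≈ 4.3333)
-47*(138 + c) = -47*(138 + 13/3) = -47*427/3 = -20069/3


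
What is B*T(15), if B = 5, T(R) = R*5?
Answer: 375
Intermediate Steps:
T(R) = 5*R
B*T(15) = 5*(5*15) = 5*75 = 375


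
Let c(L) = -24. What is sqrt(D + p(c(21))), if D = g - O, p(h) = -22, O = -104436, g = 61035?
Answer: sqrt(165449) ≈ 406.75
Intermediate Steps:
D = 165471 (D = 61035 - 1*(-104436) = 61035 + 104436 = 165471)
sqrt(D + p(c(21))) = sqrt(165471 - 22) = sqrt(165449)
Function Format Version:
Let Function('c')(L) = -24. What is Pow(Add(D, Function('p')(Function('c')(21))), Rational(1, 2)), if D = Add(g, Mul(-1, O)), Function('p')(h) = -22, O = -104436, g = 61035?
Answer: Pow(165449, Rational(1, 2)) ≈ 406.75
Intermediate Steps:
D = 165471 (D = Add(61035, Mul(-1, -104436)) = Add(61035, 104436) = 165471)
Pow(Add(D, Function('p')(Function('c')(21))), Rational(1, 2)) = Pow(Add(165471, -22), Rational(1, 2)) = Pow(165449, Rational(1, 2))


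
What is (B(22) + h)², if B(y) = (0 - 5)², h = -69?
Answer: 1936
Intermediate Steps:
B(y) = 25 (B(y) = (-5)² = 25)
(B(22) + h)² = (25 - 69)² = (-44)² = 1936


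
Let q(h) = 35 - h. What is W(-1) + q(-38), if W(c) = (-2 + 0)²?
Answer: 77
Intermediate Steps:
W(c) = 4 (W(c) = (-2)² = 4)
W(-1) + q(-38) = 4 + (35 - 1*(-38)) = 4 + (35 + 38) = 4 + 73 = 77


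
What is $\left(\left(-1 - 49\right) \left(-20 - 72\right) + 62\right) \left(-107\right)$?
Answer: $-498834$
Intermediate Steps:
$\left(\left(-1 - 49\right) \left(-20 - 72\right) + 62\right) \left(-107\right) = \left(\left(-50\right) \left(-92\right) + 62\right) \left(-107\right) = \left(4600 + 62\right) \left(-107\right) = 4662 \left(-107\right) = -498834$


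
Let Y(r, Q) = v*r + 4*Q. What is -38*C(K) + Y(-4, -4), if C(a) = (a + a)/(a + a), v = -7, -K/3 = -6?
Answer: -26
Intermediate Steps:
K = 18 (K = -3*(-6) = 18)
Y(r, Q) = -7*r + 4*Q
C(a) = 1 (C(a) = (2*a)/((2*a)) = (2*a)*(1/(2*a)) = 1)
-38*C(K) + Y(-4, -4) = -38*1 + (-7*(-4) + 4*(-4)) = -38 + (28 - 16) = -38 + 12 = -26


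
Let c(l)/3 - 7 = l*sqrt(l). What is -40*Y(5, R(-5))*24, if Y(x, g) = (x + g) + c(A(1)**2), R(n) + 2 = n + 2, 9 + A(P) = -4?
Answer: -6347520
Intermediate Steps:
A(P) = -13 (A(P) = -9 - 4 = -13)
c(l) = 21 + 3*l**(3/2) (c(l) = 21 + 3*(l*sqrt(l)) = 21 + 3*l**(3/2))
R(n) = n (R(n) = -2 + (n + 2) = -2 + (2 + n) = n)
Y(x, g) = 6612 + g + x (Y(x, g) = (x + g) + (21 + 3*((-13)**2)**(3/2)) = (g + x) + (21 + 3*169**(3/2)) = (g + x) + (21 + 3*2197) = (g + x) + (21 + 6591) = (g + x) + 6612 = 6612 + g + x)
-40*Y(5, R(-5))*24 = -40*(6612 - 5 + 5)*24 = -40*6612*24 = -264480*24 = -6347520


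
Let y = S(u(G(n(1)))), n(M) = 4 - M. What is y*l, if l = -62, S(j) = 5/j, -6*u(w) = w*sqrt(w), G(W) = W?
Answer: 620*sqrt(3)/3 ≈ 357.96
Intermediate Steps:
u(w) = -w**(3/2)/6 (u(w) = -w*sqrt(w)/6 = -w**(3/2)/6)
y = -10*sqrt(3)/3 (y = 5/((-(4 - 1*1)**(3/2)/6)) = 5/((-(4 - 1)**(3/2)/6)) = 5/((-sqrt(3)/2)) = 5*(-2*sqrt(3)/3) = -10*sqrt(3)/3 ≈ -5.7735)
y*l = -10*sqrt(3)/3*(-62) = 620*sqrt(3)/3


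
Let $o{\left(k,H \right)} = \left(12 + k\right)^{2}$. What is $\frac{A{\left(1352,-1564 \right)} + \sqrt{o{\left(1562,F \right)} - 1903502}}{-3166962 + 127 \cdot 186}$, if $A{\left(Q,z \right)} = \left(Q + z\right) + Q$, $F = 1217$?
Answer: $- \frac{19}{52389} - \frac{\sqrt{573974}}{3143340} \approx -0.00060369$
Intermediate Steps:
$A{\left(Q,z \right)} = z + 2 Q$
$\frac{A{\left(1352,-1564 \right)} + \sqrt{o{\left(1562,F \right)} - 1903502}}{-3166962 + 127 \cdot 186} = \frac{\left(-1564 + 2 \cdot 1352\right) + \sqrt{\left(12 + 1562\right)^{2} - 1903502}}{-3166962 + 127 \cdot 186} = \frac{\left(-1564 + 2704\right) + \sqrt{1574^{2} - 1903502}}{-3166962 + 23622} = \frac{1140 + \sqrt{2477476 - 1903502}}{-3143340} = \left(1140 + \sqrt{573974}\right) \left(- \frac{1}{3143340}\right) = - \frac{19}{52389} - \frac{\sqrt{573974}}{3143340}$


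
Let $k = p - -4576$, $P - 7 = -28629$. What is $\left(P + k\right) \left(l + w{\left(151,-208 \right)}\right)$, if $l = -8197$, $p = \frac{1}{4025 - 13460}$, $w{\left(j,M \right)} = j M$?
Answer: $\frac{1797069041131}{1887} \approx 9.5234 \cdot 10^{8}$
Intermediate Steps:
$w{\left(j,M \right)} = M j$
$p = - \frac{1}{9435}$ ($p = \frac{1}{-9435} = - \frac{1}{9435} \approx -0.00010599$)
$P = -28622$ ($P = 7 - 28629 = -28622$)
$k = \frac{43174559}{9435}$ ($k = - \frac{1}{9435} - -4576 = - \frac{1}{9435} + 4576 = \frac{43174559}{9435} \approx 4576.0$)
$\left(P + k\right) \left(l + w{\left(151,-208 \right)}\right) = \left(-28622 + \frac{43174559}{9435}\right) \left(-8197 - 31408\right) = - \frac{226874011 \left(-8197 - 31408\right)}{9435} = \left(- \frac{226874011}{9435}\right) \left(-39605\right) = \frac{1797069041131}{1887}$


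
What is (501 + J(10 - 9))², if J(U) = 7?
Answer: 258064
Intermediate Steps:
(501 + J(10 - 9))² = (501 + 7)² = 508² = 258064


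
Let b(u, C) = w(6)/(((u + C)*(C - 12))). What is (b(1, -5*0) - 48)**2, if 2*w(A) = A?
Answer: 37249/16 ≈ 2328.1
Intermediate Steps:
w(A) = A/2
b(u, C) = 3/((-12 + C)*(C + u)) (b(u, C) = ((1/2)*6)/(((u + C)*(C - 12))) = 3/(((C + u)*(-12 + C))) = 3/(((-12 + C)*(C + u))) = 3*(1/((-12 + C)*(C + u))) = 3/((-12 + C)*(C + u)))
(b(1, -5*0) - 48)**2 = (3/((-5*0)**2 - (-60)*0 - 12*1 - 5*0*1) - 48)**2 = (3/(0**2 - 12*0 - 12 + 0*1) - 48)**2 = (3/(0 + 0 - 12 + 0) - 48)**2 = (3/(-12) - 48)**2 = (3*(-1/12) - 48)**2 = (-1/4 - 48)**2 = (-193/4)**2 = 37249/16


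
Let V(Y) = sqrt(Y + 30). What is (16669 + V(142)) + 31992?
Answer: 48661 + 2*sqrt(43) ≈ 48674.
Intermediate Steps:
V(Y) = sqrt(30 + Y)
(16669 + V(142)) + 31992 = (16669 + sqrt(30 + 142)) + 31992 = (16669 + sqrt(172)) + 31992 = (16669 + 2*sqrt(43)) + 31992 = 48661 + 2*sqrt(43)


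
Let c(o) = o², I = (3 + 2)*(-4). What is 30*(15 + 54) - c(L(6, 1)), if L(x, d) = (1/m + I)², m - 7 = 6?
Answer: -4440739291/28561 ≈ -1.5548e+5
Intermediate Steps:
m = 13 (m = 7 + 6 = 13)
I = -20 (I = 5*(-4) = -20)
L(x, d) = 67081/169 (L(x, d) = (1/13 - 20)² = (-259/13)² = 67081/169)
30*(15 + 54) - c(L(6, 1)) = 30*(15 + 54) - (67081/169)² = 30*69 - 1*4499860561/28561 = 2070 - 4499860561/28561 = -4440739291/28561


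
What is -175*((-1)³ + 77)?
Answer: -13300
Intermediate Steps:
-175*((-1)³ + 77) = -175*(-1 + 77) = -175*76 = -13300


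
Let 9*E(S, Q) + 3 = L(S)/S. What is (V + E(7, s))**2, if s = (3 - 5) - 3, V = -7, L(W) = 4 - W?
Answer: 24025/441 ≈ 54.478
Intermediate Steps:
s = -5 (s = -2 - 3 = -5)
E(S, Q) = -1/3 + (4 - S)/(9*S) (E(S, Q) = -1/3 + ((4 - S)/S)/9 = -1/3 + (4 - S)/(9*S))
(V + E(7, s))**2 = (-7 + (4/9)*(1 - 1*7)/7)**2 = (-7 + (4/9)*(1/7)*(1 - 7))**2 = (-7 + (4/9)*(1/7)*(-6))**2 = (-7 - 8/21)**2 = (-155/21)**2 = 24025/441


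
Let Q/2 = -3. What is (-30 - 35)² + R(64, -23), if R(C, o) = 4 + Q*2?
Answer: 4217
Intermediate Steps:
Q = -6 (Q = 2*(-3) = -6)
R(C, o) = -8 (R(C, o) = 4 - 6*2 = 4 - 12 = -8)
(-30 - 35)² + R(64, -23) = (-30 - 35)² - 8 = (-65)² - 8 = 4225 - 8 = 4217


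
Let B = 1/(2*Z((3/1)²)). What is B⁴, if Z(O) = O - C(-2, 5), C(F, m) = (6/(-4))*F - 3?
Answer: 1/104976 ≈ 9.5260e-6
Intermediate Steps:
C(F, m) = -3 - 3*F/2 (C(F, m) = (6*(-¼))*F - 3 = -3*F/2 - 3 = -3 - 3*F/2)
Z(O) = O (Z(O) = O - (-3 - 3/2*(-2)) = O - (-3 + 3) = O - 1*0 = O + 0 = O)
B = 1/18 (B = 1/(2*((3/1)²)) = 1/(2*((3*1)²)) = 1/(2*(3²)) = (½)/9 = (½)*(⅑) = 1/18 ≈ 0.055556)
B⁴ = (1/18)⁴ = 1/104976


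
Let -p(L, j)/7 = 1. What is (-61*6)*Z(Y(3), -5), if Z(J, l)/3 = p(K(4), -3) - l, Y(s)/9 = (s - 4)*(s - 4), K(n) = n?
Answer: 2196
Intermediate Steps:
p(L, j) = -7 (p(L, j) = -7*1 = -7)
Y(s) = 9*(-4 + s)**2 (Y(s) = 9*((s - 4)*(s - 4)) = 9*((-4 + s)*(-4 + s)) = 9*(-4 + s)**2)
Z(J, l) = -21 - 3*l (Z(J, l) = 3*(-7 - l) = -21 - 3*l)
(-61*6)*Z(Y(3), -5) = (-61*6)*(-21 - 3*(-5)) = -366*(-21 + 15) = -366*(-6) = 2196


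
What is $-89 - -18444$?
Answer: $18355$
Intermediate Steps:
$-89 - -18444 = -89 + 18444 = 18355$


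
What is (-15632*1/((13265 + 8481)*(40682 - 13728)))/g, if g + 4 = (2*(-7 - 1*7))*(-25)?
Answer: -977/25497163254 ≈ -3.8318e-8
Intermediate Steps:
g = 696 (g = -4 + (2*(-7 - 1*7))*(-25) = -4 + (2*(-7 - 7))*(-25) = -4 + (2*(-14))*(-25) = -4 - 28*(-25) = -4 + 700 = 696)
(-15632*1/((13265 + 8481)*(40682 - 13728)))/g = -15632*1/((13265 + 8481)*(40682 - 13728))/696 = -15632/(26954*21746)*(1/696) = -15632/586141684*(1/696) = -15632*1/586141684*(1/696) = -3908/146535421*1/696 = -977/25497163254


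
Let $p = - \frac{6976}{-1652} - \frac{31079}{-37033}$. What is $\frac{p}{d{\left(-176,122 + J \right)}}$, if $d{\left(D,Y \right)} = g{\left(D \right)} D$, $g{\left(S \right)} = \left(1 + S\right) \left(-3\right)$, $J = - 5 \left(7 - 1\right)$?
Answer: $- \frac{7038289}{128474883600} \approx -5.4783 \cdot 10^{-5}$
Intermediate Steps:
$p = \frac{77421179}{15294629}$ ($p = \left(-6976\right) \left(- \frac{1}{1652}\right) - - \frac{31079}{37033} = \frac{1744}{413} + \frac{31079}{37033} = \frac{77421179}{15294629} \approx 5.062$)
$J = -30$ ($J = \left(-5\right) 6 = -30$)
$g{\left(S \right)} = -3 - 3 S$
$d{\left(D,Y \right)} = D \left(-3 - 3 D\right)$ ($d{\left(D,Y \right)} = \left(-3 - 3 D\right) D = D \left(-3 - 3 D\right)$)
$\frac{p}{d{\left(-176,122 + J \right)}} = \frac{77421179}{15294629 \left(\left(-3\right) \left(-176\right) \left(1 - 176\right)\right)} = \frac{77421179}{15294629 \left(\left(-3\right) \left(-176\right) \left(-175\right)\right)} = \frac{77421179}{15294629 \left(-92400\right)} = \frac{77421179}{15294629} \left(- \frac{1}{92400}\right) = - \frac{7038289}{128474883600}$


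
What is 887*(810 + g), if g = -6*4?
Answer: 697182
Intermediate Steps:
g = -24
887*(810 + g) = 887*(810 - 24) = 887*786 = 697182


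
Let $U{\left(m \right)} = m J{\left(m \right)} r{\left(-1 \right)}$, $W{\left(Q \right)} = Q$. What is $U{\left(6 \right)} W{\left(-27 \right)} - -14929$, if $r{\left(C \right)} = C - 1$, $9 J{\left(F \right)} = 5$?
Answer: $15109$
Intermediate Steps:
$J{\left(F \right)} = \frac{5}{9}$ ($J{\left(F \right)} = \frac{1}{9} \cdot 5 = \frac{5}{9}$)
$r{\left(C \right)} = -1 + C$
$U{\left(m \right)} = - \frac{10 m}{9}$ ($U{\left(m \right)} = m \frac{5}{9} \left(-1 - 1\right) = \frac{5 m}{9} \left(-2\right) = - \frac{10 m}{9}$)
$U{\left(6 \right)} W{\left(-27 \right)} - -14929 = \left(- \frac{10}{9}\right) 6 \left(-27\right) - -14929 = \left(- \frac{20}{3}\right) \left(-27\right) + 14929 = 180 + 14929 = 15109$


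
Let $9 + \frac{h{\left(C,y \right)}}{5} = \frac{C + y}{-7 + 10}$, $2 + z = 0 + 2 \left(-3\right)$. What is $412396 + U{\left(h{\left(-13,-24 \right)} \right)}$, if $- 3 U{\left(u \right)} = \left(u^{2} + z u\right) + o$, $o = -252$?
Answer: $\frac{11026880}{27} \approx 4.084 \cdot 10^{5}$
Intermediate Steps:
$z = -8$ ($z = -2 + \left(0 + 2 \left(-3\right)\right) = -2 + \left(0 - 6\right) = -2 - 6 = -8$)
$h{\left(C,y \right)} = -45 + \frac{5 C}{3} + \frac{5 y}{3}$ ($h{\left(C,y \right)} = -45 + 5 \frac{C + y}{-7 + 10} = -45 + 5 \frac{C + y}{3} = -45 + 5 \left(C + y\right) \frac{1}{3} = -45 + 5 \left(\frac{C}{3} + \frac{y}{3}\right) = -45 + \left(\frac{5 C}{3} + \frac{5 y}{3}\right) = -45 + \frac{5 C}{3} + \frac{5 y}{3}$)
$U{\left(u \right)} = 84 - \frac{u^{2}}{3} + \frac{8 u}{3}$ ($U{\left(u \right)} = - \frac{\left(u^{2} - 8 u\right) - 252}{3} = - \frac{-252 + u^{2} - 8 u}{3} = 84 - \frac{u^{2}}{3} + \frac{8 u}{3}$)
$412396 + U{\left(h{\left(-13,-24 \right)} \right)} = 412396 + \left(84 - \frac{\left(-45 + \frac{5}{3} \left(-13\right) + \frac{5}{3} \left(-24\right)\right)^{2}}{3} + \frac{8 \left(-45 + \frac{5}{3} \left(-13\right) + \frac{5}{3} \left(-24\right)\right)}{3}\right) = 412396 + \left(84 - \frac{\left(-45 - \frac{65}{3} - 40\right)^{2}}{3} + \frac{8 \left(-45 - \frac{65}{3} - 40\right)}{3}\right) = 412396 + \left(84 - \frac{\left(- \frac{320}{3}\right)^{2}}{3} + \frac{8}{3} \left(- \frac{320}{3}\right)\right) = 412396 - \frac{107812}{27} = \frac{11026880}{27}$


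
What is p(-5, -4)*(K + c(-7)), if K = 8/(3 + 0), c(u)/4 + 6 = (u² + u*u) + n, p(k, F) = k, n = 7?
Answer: -5980/3 ≈ -1993.3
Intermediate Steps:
c(u) = 4 + 8*u² (c(u) = -24 + 4*((u² + u*u) + 7) = -24 + 4*((u² + u²) + 7) = -24 + 4*(2*u² + 7) = -24 + 4*(7 + 2*u²) = -24 + (28 + 8*u²) = 4 + 8*u²)
K = 8/3 ≈ 2.6667
p(-5, -4)*(K + c(-7)) = -5*(8/3 + (4 + 8*(-7)²)) = -5*(8/3 + (4 + 8*49)) = -5*(8/3 + (4 + 392)) = -5*(8/3 + 396) = -5*1196/3 = -5980/3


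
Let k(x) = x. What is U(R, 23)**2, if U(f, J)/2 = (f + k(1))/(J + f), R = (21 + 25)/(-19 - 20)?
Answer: 196/724201 ≈ 0.00027064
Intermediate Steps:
R = -46/39 (R = 46/(-39) = 46*(-1/39) = -46/39 ≈ -1.1795)
U(f, J) = 2*(1 + f)/(J + f) (U(f, J) = 2*((f + 1)/(J + f)) = 2*((1 + f)/(J + f)) = 2*(1 + f)/(J + f))
U(R, 23)**2 = (2*(1 - 46/39)/(23 - 46/39))**2 = (2*(-7/39)/(851/39))**2 = (2*(39/851)*(-7/39))**2 = (-14/851)**2 = 196/724201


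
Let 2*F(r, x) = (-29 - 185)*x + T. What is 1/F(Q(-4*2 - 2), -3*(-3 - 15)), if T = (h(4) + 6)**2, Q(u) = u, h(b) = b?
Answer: -1/5728 ≈ -0.00017458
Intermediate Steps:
T = 100 (T = (4 + 6)**2 = 10**2 = 100)
F(r, x) = 50 - 107*x (F(r, x) = ((-29 - 185)*x + 100)/2 = (-214*x + 100)/2 = (100 - 214*x)/2 = 50 - 107*x)
1/F(Q(-4*2 - 2), -3*(-3 - 15)) = 1/(50 - (-321)*(-3 - 15)) = 1/(50 - (-321)*(-18)) = 1/(50 - 107*54) = 1/(50 - 5778) = 1/(-5728) = -1/5728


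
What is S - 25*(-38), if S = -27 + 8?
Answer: 931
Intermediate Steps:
S = -19
S - 25*(-38) = -19 - 25*(-38) = -19 + 950 = 931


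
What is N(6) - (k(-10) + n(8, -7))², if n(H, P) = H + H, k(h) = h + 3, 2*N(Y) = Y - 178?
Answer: -167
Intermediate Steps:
N(Y) = -89 + Y/2 (N(Y) = (Y - 178)/2 = (-178 + Y)/2 = -89 + Y/2)
k(h) = 3 + h
n(H, P) = 2*H
N(6) - (k(-10) + n(8, -7))² = (-89 + (½)*6) - ((3 - 10) + 2*8)² = (-89 + 3) - (-7 + 16)² = -86 - 1*9² = -86 - 1*81 = -86 - 81 = -167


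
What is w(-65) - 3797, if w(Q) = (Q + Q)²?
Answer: 13103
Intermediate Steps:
w(Q) = 4*Q² (w(Q) = (2*Q)² = 4*Q²)
w(-65) - 3797 = 4*(-65)² - 3797 = 4*4225 - 3797 = 16900 - 3797 = 13103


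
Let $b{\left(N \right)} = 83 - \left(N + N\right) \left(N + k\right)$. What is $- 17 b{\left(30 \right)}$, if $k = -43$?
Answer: $-14671$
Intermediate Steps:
$b{\left(N \right)} = 83 - 2 N \left(-43 + N\right)$ ($b{\left(N \right)} = 83 - \left(N + N\right) \left(N - 43\right) = 83 - 2 N \left(-43 + N\right)$)
$- 17 b{\left(30 \right)} = - 17 \left(83 - 2 \cdot 30^{2} + 86 \cdot 30\right) = - 17 \left(83 - 1800 + 2580\right) = \left(-17\right) 863 = -14671$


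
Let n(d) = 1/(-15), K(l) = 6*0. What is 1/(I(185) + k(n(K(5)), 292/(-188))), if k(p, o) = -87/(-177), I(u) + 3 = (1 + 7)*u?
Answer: 59/87172 ≈ 0.00067682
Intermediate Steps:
K(l) = 0
I(u) = -3 + 8*u (I(u) = -3 + (1 + 7)*u = -3 + 8*u)
n(d) = -1/15
k(p, o) = 29/59 (k(p, o) = -87*(-1/177) = 29/59)
1/(I(185) + k(n(K(5)), 292/(-188))) = 1/((-3 + 8*185) + 29/59) = 1/((-3 + 1480) + 29/59) = 1/(1477 + 29/59) = 1/(87172/59) = 59/87172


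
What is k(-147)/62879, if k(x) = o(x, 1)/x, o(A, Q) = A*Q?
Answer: 1/62879 ≈ 1.5904e-5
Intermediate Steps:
k(x) = 1 (k(x) = (x*1)/x = x/x = 1)
k(-147)/62879 = 1/62879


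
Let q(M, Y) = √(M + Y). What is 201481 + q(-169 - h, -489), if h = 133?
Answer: 201481 + I*√791 ≈ 2.0148e+5 + 28.125*I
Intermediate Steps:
201481 + q(-169 - h, -489) = 201481 + √((-169 - 1*133) - 489) = 201481 + √((-169 - 133) - 489) = 201481 + √(-302 - 489) = 201481 + √(-791) = 201481 + I*√791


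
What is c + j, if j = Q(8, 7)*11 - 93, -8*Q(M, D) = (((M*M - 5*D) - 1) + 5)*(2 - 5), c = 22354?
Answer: 179177/8 ≈ 22397.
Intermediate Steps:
Q(M, D) = 3/2 - 15*D/8 + 3*M**2/8 (Q(M, D) = -(((M*M - 5*D) - 1) + 5)*(2 - 5)/8 = -(((M**2 - 5*D) - 1) + 5)*(-3)/8 = -((-1 + M**2 - 5*D) + 5)*(-3)/8 = -(4 + M**2 - 5*D)*(-3)/8 = -(-12 - 3*M**2 + 15*D)/8 = 3/2 - 15*D/8 + 3*M**2/8)
j = 345/8 (j = (3/2 - 15/8*7 + (3/8)*8**2)*11 - 93 = (3/2 - 105/8 + (3/8)*64)*11 - 93 = (3/2 - 105/8 + 24)*11 - 93 = (99/8)*11 - 93 = 1089/8 - 93 = 345/8 ≈ 43.125)
c + j = 22354 + 345/8 = 179177/8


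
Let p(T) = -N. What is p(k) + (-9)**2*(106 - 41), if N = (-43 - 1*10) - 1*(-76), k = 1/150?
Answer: 5242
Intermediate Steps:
k = 1/150 ≈ 0.0066667
N = 23 (N = (-43 - 10) + 76 = -53 + 76 = 23)
p(T) = -23 (p(T) = -1*23 = -23)
p(k) + (-9)**2*(106 - 41) = -23 + (-9)**2*(106 - 41) = -23 + 81*65 = -23 + 5265 = 5242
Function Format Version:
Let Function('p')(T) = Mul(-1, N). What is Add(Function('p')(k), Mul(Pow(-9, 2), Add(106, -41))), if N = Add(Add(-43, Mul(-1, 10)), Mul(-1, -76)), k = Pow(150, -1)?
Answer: 5242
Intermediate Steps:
k = Rational(1, 150) ≈ 0.0066667
N = 23 (N = Add(Add(-43, -10), 76) = Add(-53, 76) = 23)
Function('p')(T) = -23 (Function('p')(T) = Mul(-1, 23) = -23)
Add(Function('p')(k), Mul(Pow(-9, 2), Add(106, -41))) = Add(-23, Mul(Pow(-9, 2), Add(106, -41))) = Add(-23, Mul(81, 65)) = Add(-23, 5265) = 5242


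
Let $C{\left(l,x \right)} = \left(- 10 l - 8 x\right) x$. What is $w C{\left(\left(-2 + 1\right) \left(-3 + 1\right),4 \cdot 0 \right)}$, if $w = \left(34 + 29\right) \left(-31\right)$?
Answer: $0$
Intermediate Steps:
$w = -1953$ ($w = 63 \left(-31\right) = -1953$)
$C{\left(l,x \right)} = x \left(- 10 l - 8 x\right)$
$w C{\left(\left(-2 + 1\right) \left(-3 + 1\right),4 \cdot 0 \right)} = - 1953 \left(- 2 \cdot 4 \cdot 0 \left(4 \cdot 4 \cdot 0 + 5 \left(-2 + 1\right) \left(-3 + 1\right)\right)\right) = - 1953 \left(\left(-2\right) 0 \left(4 \cdot 0 + 5 \left(\left(-1\right) \left(-2\right)\right)\right)\right) = - 1953 \left(\left(-2\right) 0 \left(0 + 5 \cdot 2\right)\right) = - 1953 \left(\left(-2\right) 0 \left(0 + 10\right)\right) = - 1953 \left(\left(-2\right) 0 \cdot 10\right) = \left(-1953\right) 0 = 0$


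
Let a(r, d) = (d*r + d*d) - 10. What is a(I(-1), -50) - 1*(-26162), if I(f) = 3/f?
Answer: 28802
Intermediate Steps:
a(r, d) = -10 + d**2 + d*r (a(r, d) = (d*r + d**2) - 10 = (d**2 + d*r) - 10 = -10 + d**2 + d*r)
a(I(-1), -50) - 1*(-26162) = (-10 + (-50)**2 - 150/(-1)) - 1*(-26162) = (-10 + 2500 - 150*(-1)) + 26162 = (-10 + 2500 - 50*(-3)) + 26162 = (-10 + 2500 + 150) + 26162 = 2640 + 26162 = 28802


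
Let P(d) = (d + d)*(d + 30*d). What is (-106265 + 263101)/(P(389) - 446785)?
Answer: 156836/8935117 ≈ 0.017553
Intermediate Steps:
P(d) = 62*d² (P(d) = (2*d)*(31*d) = 62*d²)
(-106265 + 263101)/(P(389) - 446785) = (-106265 + 263101)/(62*389² - 446785) = 156836/(62*151321 - 446785) = 156836/(9381902 - 446785) = 156836/8935117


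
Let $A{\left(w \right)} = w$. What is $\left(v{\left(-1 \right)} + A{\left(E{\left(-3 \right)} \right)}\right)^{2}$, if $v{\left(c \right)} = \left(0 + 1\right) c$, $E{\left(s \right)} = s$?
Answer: $16$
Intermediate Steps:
$v{\left(c \right)} = c$ ($v{\left(c \right)} = 1 c = c$)
$\left(v{\left(-1 \right)} + A{\left(E{\left(-3 \right)} \right)}\right)^{2} = \left(-1 - 3\right)^{2} = \left(-4\right)^{2} = 16$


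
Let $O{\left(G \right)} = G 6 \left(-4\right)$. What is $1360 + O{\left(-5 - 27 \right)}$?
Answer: $2128$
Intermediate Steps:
$O{\left(G \right)} = - 24 G$ ($O{\left(G \right)} = 6 G \left(-4\right) = - 24 G$)
$1360 + O{\left(-5 - 27 \right)} = 1360 - 24 \left(-5 - 27\right) = 1360 - -768 = 1360 + 768 = 2128$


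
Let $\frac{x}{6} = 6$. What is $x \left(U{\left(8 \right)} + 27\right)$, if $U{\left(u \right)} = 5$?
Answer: $1152$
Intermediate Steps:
$x = 36$ ($x = 6 \cdot 6 = 36$)
$x \left(U{\left(8 \right)} + 27\right) = 36 \left(5 + 27\right) = 36 \cdot 32 = 1152$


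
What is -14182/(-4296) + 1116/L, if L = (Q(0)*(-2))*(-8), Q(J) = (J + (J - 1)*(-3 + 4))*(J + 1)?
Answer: -35683/537 ≈ -66.449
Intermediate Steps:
Q(J) = (1 + J)*(-1 + 2*J) (Q(J) = (J + (-1 + J)*1)*(1 + J) = (J + (-1 + J))*(1 + J) = (-1 + 2*J)*(1 + J) = (1 + J)*(-1 + 2*J))
L = -16 (L = ((-1 + 0 + 2*0**2)*(-2))*(-8) = ((-1 + 0 + 2*0)*(-2))*(-8) = ((-1 + 0 + 0)*(-2))*(-8) = -1*(-2)*(-8) = 2*(-8) = -16)
-14182/(-4296) + 1116/L = -14182/(-4296) + 1116/(-16) = -14182*(-1/4296) + 1116*(-1/16) = 7091/2148 - 279/4 = -35683/537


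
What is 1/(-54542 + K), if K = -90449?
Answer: -1/144991 ≈ -6.8970e-6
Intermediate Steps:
1/(-54542 + K) = 1/(-54542 - 90449) = 1/(-144991) = -1/144991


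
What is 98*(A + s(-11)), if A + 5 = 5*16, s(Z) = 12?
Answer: 8526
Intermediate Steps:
A = 75 (A = -5 + 5*16 = -5 + 80 = 75)
98*(A + s(-11)) = 98*(75 + 12) = 98*87 = 8526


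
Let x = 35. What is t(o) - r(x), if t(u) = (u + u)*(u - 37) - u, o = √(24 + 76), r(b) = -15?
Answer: -535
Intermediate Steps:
o = 10 (o = √100 = 10)
t(u) = -u + 2*u*(-37 + u) (t(u) = (2*u)*(-37 + u) - u = 2*u*(-37 + u) - u = -u + 2*u*(-37 + u))
t(o) - r(x) = 10*(-75 + 2*10) - 1*(-15) = 10*(-75 + 20) + 15 = 10*(-55) + 15 = -550 + 15 = -535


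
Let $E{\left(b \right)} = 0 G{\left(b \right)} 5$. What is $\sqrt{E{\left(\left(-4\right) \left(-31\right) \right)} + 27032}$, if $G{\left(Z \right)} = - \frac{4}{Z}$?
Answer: $2 \sqrt{6758} \approx 164.41$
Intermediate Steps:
$E{\left(b \right)} = 0$ ($E{\left(b \right)} = 0 \left(- \frac{4}{b}\right) 5 = 0 \cdot 5 = 0$)
$\sqrt{E{\left(\left(-4\right) \left(-31\right) \right)} + 27032} = \sqrt{0 + 27032} = \sqrt{27032} = 2 \sqrt{6758}$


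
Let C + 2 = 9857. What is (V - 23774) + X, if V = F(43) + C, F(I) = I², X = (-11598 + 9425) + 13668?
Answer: -575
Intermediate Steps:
C = 9855 (C = -2 + 9857 = 9855)
X = 11495 (X = -2173 + 13668 = 11495)
V = 11704 (V = 43² + 9855 = 1849 + 9855 = 11704)
(V - 23774) + X = (11704 - 23774) + 11495 = -12070 + 11495 = -575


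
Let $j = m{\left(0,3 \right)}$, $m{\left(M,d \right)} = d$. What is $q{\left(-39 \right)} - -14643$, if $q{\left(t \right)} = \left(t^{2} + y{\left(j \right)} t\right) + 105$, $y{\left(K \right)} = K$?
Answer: $16152$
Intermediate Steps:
$j = 3$
$q{\left(t \right)} = 105 + t^{2} + 3 t$ ($q{\left(t \right)} = \left(t^{2} + 3 t\right) + 105 = 105 + t^{2} + 3 t$)
$q{\left(-39 \right)} - -14643 = \left(105 + \left(-39\right)^{2} + 3 \left(-39\right)\right) - -14643 = \left(105 + 1521 - 117\right) + 14643 = 1509 + 14643 = 16152$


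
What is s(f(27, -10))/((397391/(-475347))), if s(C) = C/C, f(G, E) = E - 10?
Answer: -475347/397391 ≈ -1.1962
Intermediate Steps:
f(G, E) = -10 + E
s(C) = 1
s(f(27, -10))/((397391/(-475347))) = 1/(397391/(-475347)) = 1/(397391*(-1/475347)) = 1/(-397391/475347) = 1*(-475347/397391) = -475347/397391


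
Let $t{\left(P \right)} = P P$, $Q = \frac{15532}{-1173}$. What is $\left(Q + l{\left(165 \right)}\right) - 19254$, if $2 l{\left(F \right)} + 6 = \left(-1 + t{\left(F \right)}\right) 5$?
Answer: $\frac{57230387}{1173} \approx 48790.0$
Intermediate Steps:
$Q = - \frac{15532}{1173}$ ($Q = 15532 \left(- \frac{1}{1173}\right) = - \frac{15532}{1173} \approx -13.241$)
$t{\left(P \right)} = P^{2}$
$l{\left(F \right)} = - \frac{11}{2} + \frac{5 F^{2}}{2}$ ($l{\left(F \right)} = -3 + \frac{\left(-1 + F^{2}\right) 5}{2} = -3 + \frac{-5 + 5 F^{2}}{2} = -3 + \left(- \frac{5}{2} + \frac{5 F^{2}}{2}\right) = - \frac{11}{2} + \frac{5 F^{2}}{2}$)
$\left(Q + l{\left(165 \right)}\right) - 19254 = \left(- \frac{15532}{1173} - \left(\frac{11}{2} - \frac{5 \cdot 165^{2}}{2}\right)\right) - 19254 = \left(- \frac{15532}{1173} + \left(- \frac{11}{2} + \frac{5}{2} \cdot 27225\right)\right) - 19254 = \left(- \frac{15532}{1173} + \left(- \frac{11}{2} + \frac{136125}{2}\right)\right) - 19254 = \left(- \frac{15532}{1173} + 68057\right) - 19254 = \frac{79815329}{1173} - 19254 = \frac{57230387}{1173}$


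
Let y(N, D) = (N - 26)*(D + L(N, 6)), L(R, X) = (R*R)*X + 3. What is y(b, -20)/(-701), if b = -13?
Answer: 38883/701 ≈ 55.468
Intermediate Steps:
L(R, X) = 3 + X*R**2 (L(R, X) = R**2*X + 3 = X*R**2 + 3 = 3 + X*R**2)
y(N, D) = (-26 + N)*(3 + D + 6*N**2) (y(N, D) = (N - 26)*(D + (3 + 6*N**2)) = (-26 + N)*(3 + D + 6*N**2))
y(b, -20)/(-701) = (-78 - 156*(-13)**2 - 26*(-20) + 3*(-13) + 6*(-13)**3 - 20*(-13))/(-701) = (-78 - 156*169 + 520 - 39 + 6*(-2197) + 260)*(-1/701) = (-78 - 26364 + 520 - 39 - 13182 + 260)*(-1/701) = -38883*(-1/701) = 38883/701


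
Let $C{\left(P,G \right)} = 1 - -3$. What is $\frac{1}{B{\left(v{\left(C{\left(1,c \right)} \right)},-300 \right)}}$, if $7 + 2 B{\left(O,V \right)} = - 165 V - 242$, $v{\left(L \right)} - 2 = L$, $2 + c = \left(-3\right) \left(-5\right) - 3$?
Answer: $\frac{2}{49251} \approx 4.0608 \cdot 10^{-5}$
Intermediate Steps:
$c = 10$ ($c = -2 - -12 = -2 + \left(15 - 3\right) = -2 + 12 = 10$)
$C{\left(P,G \right)} = 4$ ($C{\left(P,G \right)} = 1 + 3 = 4$)
$v{\left(L \right)} = 2 + L$
$B{\left(O,V \right)} = - \frac{249}{2} - \frac{165 V}{2}$ ($B{\left(O,V \right)} = - \frac{7}{2} + \frac{- 165 V - 242}{2} = - \frac{7}{2} + \frac{-242 - 165 V}{2} = - \frac{7}{2} - \left(121 + \frac{165 V}{2}\right) = - \frac{249}{2} - \frac{165 V}{2}$)
$\frac{1}{B{\left(v{\left(C{\left(1,c \right)} \right)},-300 \right)}} = \frac{1}{- \frac{249}{2} - -24750} = \frac{1}{- \frac{249}{2} + 24750} = \frac{1}{\frac{49251}{2}} = \frac{2}{49251}$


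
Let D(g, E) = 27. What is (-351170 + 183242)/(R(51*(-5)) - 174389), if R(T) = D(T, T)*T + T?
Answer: 167928/181529 ≈ 0.92508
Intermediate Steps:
R(T) = 28*T (R(T) = 27*T + T = 28*T)
(-351170 + 183242)/(R(51*(-5)) - 174389) = (-351170 + 183242)/(28*(51*(-5)) - 174389) = -167928/(28*(-255) - 174389) = -167928/(-7140 - 174389) = -167928/(-181529) = -167928*(-1/181529) = 167928/181529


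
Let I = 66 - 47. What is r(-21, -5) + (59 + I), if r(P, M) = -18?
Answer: 60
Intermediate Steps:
I = 19
r(-21, -5) + (59 + I) = -18 + (59 + 19) = -18 + 78 = 60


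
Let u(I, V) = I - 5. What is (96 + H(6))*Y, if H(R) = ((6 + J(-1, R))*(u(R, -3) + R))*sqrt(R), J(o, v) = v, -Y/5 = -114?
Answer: 54720 + 47880*sqrt(6) ≈ 1.7200e+5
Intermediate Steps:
u(I, V) = -5 + I
Y = 570 (Y = -5*(-114) = 570)
H(R) = sqrt(R)*(-5 + 2*R)*(6 + R) (H(R) = ((6 + R)*((-5 + R) + R))*sqrt(R) = ((6 + R)*(-5 + 2*R))*sqrt(R) = ((-5 + 2*R)*(6 + R))*sqrt(R) = sqrt(R)*(-5 + 2*R)*(6 + R))
(96 + H(6))*Y = (96 + sqrt(6)*(-30 + 2*6**2 + 7*6))*570 = (96 + sqrt(6)*(-30 + 2*36 + 42))*570 = (96 + sqrt(6)*(-30 + 72 + 42))*570 = (96 + sqrt(6)*84)*570 = (96 + 84*sqrt(6))*570 = 54720 + 47880*sqrt(6)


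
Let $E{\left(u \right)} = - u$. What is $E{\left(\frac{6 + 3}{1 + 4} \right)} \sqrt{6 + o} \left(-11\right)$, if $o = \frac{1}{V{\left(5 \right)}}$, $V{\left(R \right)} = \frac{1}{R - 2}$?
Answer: $\frac{297}{5} \approx 59.4$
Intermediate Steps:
$V{\left(R \right)} = \frac{1}{-2 + R}$
$o = 3$ ($o = \frac{1}{\frac{1}{-2 + 5}} = \frac{1}{\frac{1}{3}} = 3$)
$E{\left(\frac{6 + 3}{1 + 4} \right)} \sqrt{6 + o} \left(-11\right) = - \frac{6 + 3}{1 + 4} \sqrt{6 + 3} \left(-11\right) = - \frac{9}{5} \sqrt{9} \left(-11\right) = - \frac{9}{5} \cdot 3 \left(-11\right) = \left(-1\right) \frac{9}{5} \cdot 3 \left(-11\right) = \left(- \frac{9}{5}\right) 3 \left(-11\right) = \left(- \frac{27}{5}\right) \left(-11\right) = \frac{297}{5}$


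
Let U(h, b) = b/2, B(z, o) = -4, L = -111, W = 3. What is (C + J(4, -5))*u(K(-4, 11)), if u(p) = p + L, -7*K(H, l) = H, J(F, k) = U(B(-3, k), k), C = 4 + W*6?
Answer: -30147/14 ≈ -2153.4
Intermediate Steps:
C = 22 (C = 4 + 3*6 = 4 + 18 = 22)
U(h, b) = b/2 (U(h, b) = b*(1/2) = b/2)
J(F, k) = k/2
K(H, l) = -H/7
u(p) = -111 + p (u(p) = p - 111 = -111 + p)
(C + J(4, -5))*u(K(-4, 11)) = (22 + (1/2)*(-5))*(-111 - 1/7*(-4)) = (22 - 5/2)*(-111 + 4/7) = (39/2)*(-773/7) = -30147/14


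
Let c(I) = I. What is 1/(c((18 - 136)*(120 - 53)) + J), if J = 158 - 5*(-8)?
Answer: -1/7708 ≈ -0.00012974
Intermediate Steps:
J = 198 (J = 158 + 40 = 198)
1/(c((18 - 136)*(120 - 53)) + J) = 1/((18 - 136)*(120 - 53) + 198) = 1/(-118*67 + 198) = 1/(-7906 + 198) = 1/(-7708) = -1/7708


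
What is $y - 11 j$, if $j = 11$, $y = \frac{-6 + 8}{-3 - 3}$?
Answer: $- \frac{364}{3} \approx -121.33$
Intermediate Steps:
$y = - \frac{1}{3}$ ($y = \frac{2}{-6} = 2 \left(- \frac{1}{6}\right) = - \frac{1}{3} \approx -0.33333$)
$y - 11 j = - \frac{1}{3} - 121 = - \frac{364}{3}$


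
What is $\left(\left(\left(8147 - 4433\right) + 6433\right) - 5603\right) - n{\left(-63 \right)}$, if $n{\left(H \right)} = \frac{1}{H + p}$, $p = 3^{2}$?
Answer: $\frac{245377}{54} \approx 4544.0$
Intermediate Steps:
$p = 9$
$n{\left(H \right)} = \frac{1}{9 + H}$ ($n{\left(H \right)} = \frac{1}{H + 9} = \frac{1}{9 + H}$)
$\left(\left(\left(8147 - 4433\right) + 6433\right) - 5603\right) - n{\left(-63 \right)} = \left(\left(\left(8147 - 4433\right) + 6433\right) - 5603\right) - \frac{1}{9 - 63} = \left(\left(3714 + 6433\right) - 5603\right) - \frac{1}{-54} = \left(10147 - 5603\right) - - \frac{1}{54} = 4544 + \frac{1}{54} = \frac{245377}{54}$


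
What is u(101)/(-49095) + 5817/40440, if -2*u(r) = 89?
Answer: 19159013/132360120 ≈ 0.14475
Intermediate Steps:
u(r) = -89/2 (u(r) = -1/2*89 = -89/2)
u(101)/(-49095) + 5817/40440 = -89/2/(-49095) + 5817/40440 = -89/2*(-1/49095) + 5817*(1/40440) = 89/98190 + 1939/13480 = 19159013/132360120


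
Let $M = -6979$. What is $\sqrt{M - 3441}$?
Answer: $2 i \sqrt{2605} \approx 102.08 i$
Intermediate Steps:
$\sqrt{M - 3441} = \sqrt{-6979 - 3441} = \sqrt{-10420} = 2 i \sqrt{2605}$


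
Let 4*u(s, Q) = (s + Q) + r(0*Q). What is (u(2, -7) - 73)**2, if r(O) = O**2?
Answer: 88209/16 ≈ 5513.1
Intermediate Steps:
u(s, Q) = Q/4 + s/4 (u(s, Q) = ((s + Q) + (0*Q)**2)/4 = ((Q + s) + 0**2)/4 = ((Q + s) + 0)/4 = (Q + s)/4 = Q/4 + s/4)
(u(2, -7) - 73)**2 = (((1/4)*(-7) + (1/4)*2) - 73)**2 = ((-7/4 + 1/2) - 73)**2 = (-5/4 - 73)**2 = (-297/4)**2 = 88209/16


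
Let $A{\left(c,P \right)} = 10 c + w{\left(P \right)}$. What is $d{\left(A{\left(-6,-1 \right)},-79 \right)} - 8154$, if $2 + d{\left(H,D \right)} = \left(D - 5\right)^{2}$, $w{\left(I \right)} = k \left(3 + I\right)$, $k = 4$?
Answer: $-1100$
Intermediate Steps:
$w{\left(I \right)} = 12 + 4 I$ ($w{\left(I \right)} = 4 \left(3 + I\right) = 12 + 4 I$)
$A{\left(c,P \right)} = 12 + 4 P + 10 c$ ($A{\left(c,P \right)} = 10 c + \left(12 + 4 P\right) = 12 + 4 P + 10 c$)
$d{\left(H,D \right)} = -2 + \left(-5 + D\right)^{2}$ ($d{\left(H,D \right)} = -2 + \left(D - 5\right)^{2} = -2 + \left(-5 + D\right)^{2}$)
$d{\left(A{\left(-6,-1 \right)},-79 \right)} - 8154 = \left(-2 + \left(-5 - 79\right)^{2}\right) - 8154 = \left(-2 + \left(-84\right)^{2}\right) - 8154 = \left(-2 + 7056\right) - 8154 = 7054 - 8154 = -1100$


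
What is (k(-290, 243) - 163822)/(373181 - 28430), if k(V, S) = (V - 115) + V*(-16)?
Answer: -159587/344751 ≈ -0.46290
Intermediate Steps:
k(V, S) = -115 - 15*V (k(V, S) = (-115 + V) - 16*V = -115 - 15*V)
(k(-290, 243) - 163822)/(373181 - 28430) = ((-115 - 15*(-290)) - 163822)/(373181 - 28430) = ((-115 + 4350) - 163822)/344751 = (4235 - 163822)*(1/344751) = -159587*1/344751 = -159587/344751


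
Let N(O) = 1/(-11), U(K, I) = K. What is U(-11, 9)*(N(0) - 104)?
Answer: 1145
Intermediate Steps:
N(O) = -1/11
U(-11, 9)*(N(0) - 104) = -11*(-1/11 - 104) = -11*(-1145/11) = 1145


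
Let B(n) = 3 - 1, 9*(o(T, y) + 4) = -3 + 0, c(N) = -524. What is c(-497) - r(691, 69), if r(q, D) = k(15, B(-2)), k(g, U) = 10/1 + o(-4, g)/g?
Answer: -24017/45 ≈ -533.71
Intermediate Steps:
o(T, y) = -13/3 (o(T, y) = -4 + (-3 + 0)/9 = -4 + (1/9)*(-3) = -4 - 1/3 = -13/3)
B(n) = 2
k(g, U) = 10 - 13/(3*g) (k(g, U) = 10/1 - 13/(3*g) = 10*1 - 13/(3*g) = 10 - 13/(3*g))
r(q, D) = 437/45 (r(q, D) = 10 - 13/3/15 = 10 - 13/3*1/15 = 10 - 13/45 = 437/45)
c(-497) - r(691, 69) = -524 - 1*437/45 = -524 - 437/45 = -24017/45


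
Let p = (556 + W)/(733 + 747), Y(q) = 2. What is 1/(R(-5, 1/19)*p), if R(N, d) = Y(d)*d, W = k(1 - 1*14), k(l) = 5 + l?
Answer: 3515/137 ≈ 25.657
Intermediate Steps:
W = -8 (W = 5 + (1 - 1*14) = 5 + (1 - 14) = 5 - 13 = -8)
R(N, d) = 2*d
p = 137/370 (p = (556 - 8)/(733 + 747) = 548/1480 = 548*(1/1480) = 137/370 ≈ 0.37027)
1/(R(-5, 1/19)*p) = 1/((2/19)*(137/370)) = 1/(137/3515) = 3515/137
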